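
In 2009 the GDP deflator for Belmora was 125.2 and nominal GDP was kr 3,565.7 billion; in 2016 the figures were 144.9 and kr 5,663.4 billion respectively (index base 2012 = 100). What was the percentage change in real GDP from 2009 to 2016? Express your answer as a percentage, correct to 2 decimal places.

37.24%

Real GDP 2009 = 3565.7 / 1.252 = 2848.00.
Real GDP 2016 = 5663.4 / 1.449 = 3908.49.
Real growth = 3908.49 / 2848.00 − 1 = 0.3724.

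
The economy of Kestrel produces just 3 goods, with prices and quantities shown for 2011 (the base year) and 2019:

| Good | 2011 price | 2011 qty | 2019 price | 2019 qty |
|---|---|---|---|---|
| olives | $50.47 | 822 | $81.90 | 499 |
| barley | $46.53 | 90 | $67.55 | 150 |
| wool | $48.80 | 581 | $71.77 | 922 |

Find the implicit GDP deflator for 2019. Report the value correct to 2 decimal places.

151.86

Nominal GDP 2019 = 81.90·499 + 67.55·150 + 71.77·922 = 117172.54.
Real GDP 2019 (at 2011 prices) = 50.47·499 + 46.53·150 + 48.80·922 = 77157.63.
Deflator = Nominal/Real × 100 = 117172.54/77157.63 × 100 = 151.861.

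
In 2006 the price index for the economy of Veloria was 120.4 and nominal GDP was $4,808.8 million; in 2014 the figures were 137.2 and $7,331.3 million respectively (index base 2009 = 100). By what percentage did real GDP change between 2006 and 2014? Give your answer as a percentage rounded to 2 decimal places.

Real GDP 2006 = 4808.8 / 1.204 = 3994.02.
Real GDP 2014 = 7331.3 / 1.372 = 5343.51.
Real growth = 5343.51 / 3994.02 − 1 = 0.3379.

33.79%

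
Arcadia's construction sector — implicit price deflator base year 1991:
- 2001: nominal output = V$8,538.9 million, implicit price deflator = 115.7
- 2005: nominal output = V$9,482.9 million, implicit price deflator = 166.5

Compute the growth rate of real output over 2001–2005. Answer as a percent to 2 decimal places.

-22.83%

Deflate each year: 2001 → 8538.9/1.157 = 7380.21; 2005 → 9482.9/1.665 = 5695.44.
So real output changed by 5695.44/7380.21 − 1 = -0.2283, i.e. -22.83%.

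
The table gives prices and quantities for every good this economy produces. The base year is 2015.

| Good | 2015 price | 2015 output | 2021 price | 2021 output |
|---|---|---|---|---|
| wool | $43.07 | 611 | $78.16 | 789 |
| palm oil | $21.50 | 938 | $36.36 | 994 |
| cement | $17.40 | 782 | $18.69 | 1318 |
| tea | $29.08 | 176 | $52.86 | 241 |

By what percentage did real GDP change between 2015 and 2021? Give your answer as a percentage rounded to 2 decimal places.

30.80%

Real GDP 2015 = Nominal GDP 2015 = 43.07·611 + 21.50·938 + 17.40·782 + 29.08·176 = 65207.65.
Real GDP 2021 (at 2015 prices) = 43.07·789 + 21.50·994 + 17.40·1318 + 29.08·241 = 85294.71.
Real growth = 85294.71/65207.65 − 1 = 0.3080.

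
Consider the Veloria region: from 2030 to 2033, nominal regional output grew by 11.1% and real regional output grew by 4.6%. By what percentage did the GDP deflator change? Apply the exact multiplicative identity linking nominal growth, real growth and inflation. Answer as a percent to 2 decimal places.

(1 + g_nom) = (1 + g_real)(1 + π), so π = 1.1110 / 1.0460 − 1 = 0.06214.

6.21%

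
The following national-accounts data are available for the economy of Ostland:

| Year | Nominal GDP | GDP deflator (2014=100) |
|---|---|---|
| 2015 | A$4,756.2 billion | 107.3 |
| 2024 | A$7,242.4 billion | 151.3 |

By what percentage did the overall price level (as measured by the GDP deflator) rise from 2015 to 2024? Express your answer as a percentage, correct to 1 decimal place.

41.0%

Price-level change = 151.3 / 107.3 − 1 = 0.4101.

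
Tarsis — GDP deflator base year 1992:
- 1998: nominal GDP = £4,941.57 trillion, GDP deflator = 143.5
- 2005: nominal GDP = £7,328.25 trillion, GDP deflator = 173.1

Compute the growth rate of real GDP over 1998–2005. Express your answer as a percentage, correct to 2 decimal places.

22.94%

Deflate each year: 1998 → 4941.57/1.435 = 3443.60; 2005 → 7328.25/1.731 = 4233.54.
So real GDP changed by 4233.54/3443.60 − 1 = 0.2294, i.e. 22.94%.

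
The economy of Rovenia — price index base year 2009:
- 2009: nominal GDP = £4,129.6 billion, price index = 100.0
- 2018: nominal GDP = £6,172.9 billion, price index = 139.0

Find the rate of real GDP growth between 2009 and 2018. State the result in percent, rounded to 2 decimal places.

Real GDP 2009 = 4129.6 / 1.000 = 4129.60.
Real GDP 2018 = 6172.9 / 1.390 = 4440.94.
Real growth = 4440.94 / 4129.60 − 1 = 0.0754.

7.54%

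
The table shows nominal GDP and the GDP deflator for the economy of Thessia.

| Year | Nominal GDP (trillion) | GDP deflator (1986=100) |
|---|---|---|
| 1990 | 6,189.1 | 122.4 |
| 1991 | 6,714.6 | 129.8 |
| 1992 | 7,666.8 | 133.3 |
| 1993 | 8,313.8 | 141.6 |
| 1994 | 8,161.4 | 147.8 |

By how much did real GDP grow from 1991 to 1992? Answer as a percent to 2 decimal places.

11.18%

Real GDP 1991 = 6714.6/1.298 = 5173.04.
Real GDP 1992 = 7666.8/1.333 = 5751.54.
Change = 5751.54/5173.04 − 1 = 0.1118.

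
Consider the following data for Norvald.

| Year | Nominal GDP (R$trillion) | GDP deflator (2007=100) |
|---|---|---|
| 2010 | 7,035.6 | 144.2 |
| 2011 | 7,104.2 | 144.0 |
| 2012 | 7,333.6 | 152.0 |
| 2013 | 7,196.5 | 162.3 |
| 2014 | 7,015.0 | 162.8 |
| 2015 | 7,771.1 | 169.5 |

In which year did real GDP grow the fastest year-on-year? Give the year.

2015

2011: real = 7104.2/1.440 = 4933.47; growth vs 2010 (4879.06) = 1.12%.
2012: real = 7333.6/1.520 = 4824.74; growth vs 2011 (4933.47) = -2.20%.
2013: real = 7196.5/1.623 = 4434.07; growth vs 2012 (4824.74) = -8.10%.
2014: real = 7015.0/1.628 = 4308.97; growth vs 2013 (4434.07) = -2.82%.
2015: real = 7771.1/1.695 = 4584.72; growth vs 2014 (4308.97) = 6.40%.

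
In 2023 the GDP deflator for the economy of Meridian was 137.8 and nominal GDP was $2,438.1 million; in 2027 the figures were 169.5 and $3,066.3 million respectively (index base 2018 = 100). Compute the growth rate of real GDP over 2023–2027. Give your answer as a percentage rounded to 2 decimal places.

Real GDP 2023 = 2438.1 / 1.378 = 1769.30.
Real GDP 2027 = 3066.3 / 1.695 = 1809.03.
Real growth = 1809.03 / 1769.30 − 1 = 0.0225.

2.25%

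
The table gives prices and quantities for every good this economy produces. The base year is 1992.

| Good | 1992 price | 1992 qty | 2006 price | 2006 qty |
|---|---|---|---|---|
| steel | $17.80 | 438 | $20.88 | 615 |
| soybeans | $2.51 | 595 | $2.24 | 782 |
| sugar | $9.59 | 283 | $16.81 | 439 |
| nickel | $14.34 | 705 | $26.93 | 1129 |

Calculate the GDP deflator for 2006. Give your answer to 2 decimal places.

Nominal GDP 2006 = 20.88·615 + 2.24·782 + 16.81·439 + 26.93·1129 = 52376.44.
Real GDP 2006 (at 1992 prices) = 17.80·615 + 2.51·782 + 9.59·439 + 14.34·1129 = 33309.69.
Deflator = Nominal/Real × 100 = 52376.44/33309.69 × 100 = 157.241.

157.24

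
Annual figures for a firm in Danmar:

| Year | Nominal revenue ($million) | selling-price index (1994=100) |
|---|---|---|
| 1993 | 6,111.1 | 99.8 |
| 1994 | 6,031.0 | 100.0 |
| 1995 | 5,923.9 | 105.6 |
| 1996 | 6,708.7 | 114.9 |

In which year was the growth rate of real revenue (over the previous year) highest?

1994: real = 6031.0/1.000 = 6031.00; growth vs 1993 (6123.35) = -1.51%.
1995: real = 5923.9/1.056 = 5609.75; growth vs 1994 (6031.00) = -6.98%.
1996: real = 6708.7/1.149 = 5838.73; growth vs 1995 (5609.75) = 4.08%.

1996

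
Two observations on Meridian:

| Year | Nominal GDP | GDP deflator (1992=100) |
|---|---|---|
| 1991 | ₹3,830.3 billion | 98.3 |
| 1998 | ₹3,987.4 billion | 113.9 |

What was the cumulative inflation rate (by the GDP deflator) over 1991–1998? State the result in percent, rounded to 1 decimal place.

15.9%

Price-level change = 113.9 / 98.3 − 1 = 0.1587.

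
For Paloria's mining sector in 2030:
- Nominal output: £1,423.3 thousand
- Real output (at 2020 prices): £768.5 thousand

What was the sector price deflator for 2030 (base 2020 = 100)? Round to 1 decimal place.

sector price deflator = (Nominal / Real) × 100 = 1423.3 / 768.5 × 100 = 185.20.

185.2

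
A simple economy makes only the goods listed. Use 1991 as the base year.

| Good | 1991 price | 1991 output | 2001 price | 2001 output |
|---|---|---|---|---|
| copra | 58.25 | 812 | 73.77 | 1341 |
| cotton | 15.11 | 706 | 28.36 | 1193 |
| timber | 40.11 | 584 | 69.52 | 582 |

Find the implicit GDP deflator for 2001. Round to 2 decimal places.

Nominal GDP 2001 = 73.77·1341 + 28.36·1193 + 69.52·582 = 173219.69.
Real GDP 2001 (at 1991 prices) = 58.25·1341 + 15.11·1193 + 40.11·582 = 119483.50.
Deflator = Nominal/Real × 100 = 173219.69/119483.50 × 100 = 144.974.

144.97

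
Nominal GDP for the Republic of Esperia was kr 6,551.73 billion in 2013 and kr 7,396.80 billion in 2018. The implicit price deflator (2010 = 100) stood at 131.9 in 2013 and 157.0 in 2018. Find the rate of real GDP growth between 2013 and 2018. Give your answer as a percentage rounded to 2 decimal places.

-5.15%

Real GDP 2013 = 6551.73 / 1.319 = 4967.19.
Real GDP 2018 = 7396.80 / 1.570 = 4711.34.
Real growth = 4711.34 / 4967.19 − 1 = -0.0515.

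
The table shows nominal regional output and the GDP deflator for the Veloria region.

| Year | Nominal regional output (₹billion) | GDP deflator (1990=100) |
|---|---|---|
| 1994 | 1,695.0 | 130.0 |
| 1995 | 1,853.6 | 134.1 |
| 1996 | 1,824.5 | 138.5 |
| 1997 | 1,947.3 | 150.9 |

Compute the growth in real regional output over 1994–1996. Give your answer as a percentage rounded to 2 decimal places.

1.03%

Real regional output 1994 = 1695.0/1.300 = 1303.85.
Real regional output 1996 = 1824.5/1.385 = 1317.33.
Change = 1317.33/1303.85 − 1 = 0.0103.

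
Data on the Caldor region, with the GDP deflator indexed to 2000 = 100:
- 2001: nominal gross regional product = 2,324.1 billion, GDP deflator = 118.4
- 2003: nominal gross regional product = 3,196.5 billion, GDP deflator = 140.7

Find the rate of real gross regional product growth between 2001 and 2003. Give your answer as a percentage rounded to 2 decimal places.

Deflate each year: 2001 → 2324.1/1.184 = 1962.92; 2003 → 3196.5/1.407 = 2271.86.
So real gross regional product changed by 2271.86/1962.92 − 1 = 0.1574, i.e. 15.74%.

15.74%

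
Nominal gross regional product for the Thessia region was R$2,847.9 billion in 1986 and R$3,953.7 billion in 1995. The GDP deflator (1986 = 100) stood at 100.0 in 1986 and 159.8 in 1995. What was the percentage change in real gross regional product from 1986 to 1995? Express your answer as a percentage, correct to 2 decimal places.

Deflate each year: 1986 → 2847.9/1.000 = 2847.90; 1995 → 3953.7/1.598 = 2474.16.
So real gross regional product changed by 2474.16/2847.90 − 1 = -0.1312, i.e. -13.12%.

-13.12%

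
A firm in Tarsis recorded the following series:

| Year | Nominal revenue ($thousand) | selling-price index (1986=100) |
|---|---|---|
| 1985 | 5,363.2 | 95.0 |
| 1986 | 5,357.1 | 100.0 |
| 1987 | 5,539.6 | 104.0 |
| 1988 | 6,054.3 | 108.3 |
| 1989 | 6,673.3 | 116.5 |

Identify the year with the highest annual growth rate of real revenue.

1986: real = 5357.1/1.000 = 5357.10; growth vs 1985 (5645.47) = -5.11%.
1987: real = 5539.6/1.040 = 5326.54; growth vs 1986 (5357.10) = -0.57%.
1988: real = 6054.3/1.083 = 5590.30; growth vs 1987 (5326.54) = 4.95%.
1989: real = 6673.3/1.165 = 5728.15; growth vs 1988 (5590.30) = 2.47%.

1988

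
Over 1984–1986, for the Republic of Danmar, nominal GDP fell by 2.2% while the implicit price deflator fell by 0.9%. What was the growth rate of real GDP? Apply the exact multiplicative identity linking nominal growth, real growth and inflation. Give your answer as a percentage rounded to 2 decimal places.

-1.31%

(1 + g_nom) = (1 + g_real)(1 + π), so g_real = 0.9780 / 0.9910 − 1 = -0.01312.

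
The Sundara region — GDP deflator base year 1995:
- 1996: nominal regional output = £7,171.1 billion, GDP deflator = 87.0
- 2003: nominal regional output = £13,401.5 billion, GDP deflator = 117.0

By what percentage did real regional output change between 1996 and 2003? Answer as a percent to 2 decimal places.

Deflate each year: 1996 → 7171.1/0.870 = 8242.64; 2003 → 13401.5/1.170 = 11454.27.
So real regional output changed by 11454.27/8242.64 − 1 = 0.3896, i.e. 38.96%.

38.96%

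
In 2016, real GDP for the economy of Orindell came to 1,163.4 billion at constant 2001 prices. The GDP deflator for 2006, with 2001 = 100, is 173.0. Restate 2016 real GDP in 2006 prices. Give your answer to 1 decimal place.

2,012.7 billion

Real GDP in 2006 prices = Real GDP in 2001 prices × (P_2006/P_2001) = 1163.4 × 1.730 = 2012.68.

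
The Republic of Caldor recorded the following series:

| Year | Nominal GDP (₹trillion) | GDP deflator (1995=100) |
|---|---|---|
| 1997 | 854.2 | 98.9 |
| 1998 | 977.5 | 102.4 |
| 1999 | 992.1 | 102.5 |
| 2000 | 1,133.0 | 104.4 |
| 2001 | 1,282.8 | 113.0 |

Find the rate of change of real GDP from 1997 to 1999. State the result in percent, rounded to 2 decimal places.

12.06%

Real GDP 1997 = 854.2/0.989 = 863.70.
Real GDP 1999 = 992.1/1.025 = 967.90.
Change = 967.90/863.70 − 1 = 0.1206.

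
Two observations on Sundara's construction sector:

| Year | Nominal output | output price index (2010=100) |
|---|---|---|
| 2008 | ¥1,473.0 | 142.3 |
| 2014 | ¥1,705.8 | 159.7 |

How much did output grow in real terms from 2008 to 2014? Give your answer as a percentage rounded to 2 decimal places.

Deflate each year: 2008 → 1473.0/1.423 = 1035.14; 2014 → 1705.8/1.597 = 1068.13.
So real output changed by 1068.13/1035.14 − 1 = 0.0319, i.e. 3.19%.

3.19%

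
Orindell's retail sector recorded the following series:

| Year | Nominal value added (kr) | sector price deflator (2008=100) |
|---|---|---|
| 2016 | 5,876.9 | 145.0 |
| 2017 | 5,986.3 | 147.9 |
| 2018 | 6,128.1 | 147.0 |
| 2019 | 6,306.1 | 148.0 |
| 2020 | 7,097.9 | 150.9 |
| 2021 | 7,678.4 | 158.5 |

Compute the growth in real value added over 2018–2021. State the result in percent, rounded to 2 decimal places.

Real value added 2018 = 6128.1/1.470 = 4168.78.
Real value added 2021 = 7678.4/1.585 = 4844.42.
Change = 4844.42/4168.78 − 1 = 0.1621.

16.21%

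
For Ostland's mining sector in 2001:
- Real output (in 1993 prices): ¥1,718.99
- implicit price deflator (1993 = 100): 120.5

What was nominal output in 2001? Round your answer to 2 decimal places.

Nominal output = Real × (implicit price deflator/100) = 1718.99 × 1.205 = 2071.38.

¥2,071.38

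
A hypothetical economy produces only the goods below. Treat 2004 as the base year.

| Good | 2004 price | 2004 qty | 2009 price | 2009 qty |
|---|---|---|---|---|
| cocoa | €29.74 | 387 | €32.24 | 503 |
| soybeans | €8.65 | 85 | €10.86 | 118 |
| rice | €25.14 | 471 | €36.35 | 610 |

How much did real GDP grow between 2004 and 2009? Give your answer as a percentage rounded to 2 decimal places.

Real GDP 2004 = Nominal GDP 2004 = 29.74·387 + 8.65·85 + 25.14·471 = 24085.57.
Real GDP 2009 (at 2004 prices) = 29.74·503 + 8.65·118 + 25.14·610 = 31315.32.
Real growth = 31315.32/24085.57 − 1 = 0.3002.

30.02%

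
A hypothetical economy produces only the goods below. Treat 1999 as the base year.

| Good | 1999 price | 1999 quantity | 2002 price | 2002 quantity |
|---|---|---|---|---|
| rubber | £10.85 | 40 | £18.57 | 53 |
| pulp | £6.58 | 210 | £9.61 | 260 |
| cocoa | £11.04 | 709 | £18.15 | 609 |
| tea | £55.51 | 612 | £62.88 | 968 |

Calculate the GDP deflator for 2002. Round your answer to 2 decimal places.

Nominal GDP 2002 = 18.57·53 + 9.61·260 + 18.15·609 + 62.88·968 = 75404.00.
Real GDP 2002 (at 1999 prices) = 10.85·53 + 6.58·260 + 11.04·609 + 55.51·968 = 62742.89.
Deflator = Nominal/Real × 100 = 75404.00/62742.89 × 100 = 120.179.

120.18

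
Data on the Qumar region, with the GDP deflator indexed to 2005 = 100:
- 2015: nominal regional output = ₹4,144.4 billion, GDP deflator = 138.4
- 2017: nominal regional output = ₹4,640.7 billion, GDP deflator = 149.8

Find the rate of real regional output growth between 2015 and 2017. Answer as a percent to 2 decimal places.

Real regional output 2015 = 4144.4 / 1.384 = 2994.51.
Real regional output 2017 = 4640.7 / 1.498 = 3097.93.
Real growth = 3097.93 / 2994.51 − 1 = 0.0345.

3.45%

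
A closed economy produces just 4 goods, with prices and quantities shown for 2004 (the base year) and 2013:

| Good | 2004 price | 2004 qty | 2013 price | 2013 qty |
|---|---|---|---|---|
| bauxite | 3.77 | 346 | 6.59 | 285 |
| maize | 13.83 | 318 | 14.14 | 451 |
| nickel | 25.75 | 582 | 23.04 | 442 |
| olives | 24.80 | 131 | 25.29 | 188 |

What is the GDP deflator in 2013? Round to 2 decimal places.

Nominal GDP 2013 = 6.59·285 + 14.14·451 + 23.04·442 + 25.29·188 = 23193.49.
Real GDP 2013 (at 2004 prices) = 3.77·285 + 13.83·451 + 25.75·442 + 24.80·188 = 23355.68.
Deflator = Nominal/Real × 100 = 23193.49/23355.68 × 100 = 99.306.

99.31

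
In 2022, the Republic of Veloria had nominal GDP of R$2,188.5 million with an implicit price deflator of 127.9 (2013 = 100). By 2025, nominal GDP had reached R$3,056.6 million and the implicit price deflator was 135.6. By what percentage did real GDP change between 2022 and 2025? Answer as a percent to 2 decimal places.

31.74%

Deflate each year: 2022 → 2188.5/1.279 = 1711.10; 2025 → 3056.6/1.356 = 2254.13.
So real GDP changed by 2254.13/1711.10 − 1 = 0.3174, i.e. 31.74%.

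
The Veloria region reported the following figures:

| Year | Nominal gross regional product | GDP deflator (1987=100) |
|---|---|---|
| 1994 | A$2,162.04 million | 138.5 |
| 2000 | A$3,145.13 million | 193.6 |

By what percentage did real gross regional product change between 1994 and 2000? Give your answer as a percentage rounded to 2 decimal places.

4.07%

Deflate each year: 1994 → 2162.04/1.385 = 1561.04; 2000 → 3145.13/1.936 = 1624.55.
So real gross regional product changed by 1624.55/1561.04 − 1 = 0.0407, i.e. 4.07%.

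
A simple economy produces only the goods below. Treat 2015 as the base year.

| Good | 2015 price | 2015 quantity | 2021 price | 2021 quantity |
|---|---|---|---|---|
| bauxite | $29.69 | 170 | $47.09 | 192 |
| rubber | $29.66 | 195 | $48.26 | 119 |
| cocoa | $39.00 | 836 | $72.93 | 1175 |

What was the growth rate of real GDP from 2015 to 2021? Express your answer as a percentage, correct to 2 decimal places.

Real GDP 2015 = Nominal GDP 2015 = 29.69·170 + 29.66·195 + 39.00·836 = 43435.00.
Real GDP 2021 (at 2015 prices) = 29.69·192 + 29.66·119 + 39.00·1175 = 55055.02.
Real growth = 55055.02/43435.00 − 1 = 0.2675.

26.75%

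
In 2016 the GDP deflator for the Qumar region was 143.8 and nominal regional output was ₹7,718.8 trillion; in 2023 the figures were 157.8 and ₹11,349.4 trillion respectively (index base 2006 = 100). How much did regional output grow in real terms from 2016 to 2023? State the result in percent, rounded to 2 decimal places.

Real regional output 2016 = 7718.8 / 1.438 = 5367.73.
Real regional output 2023 = 11349.4 / 1.578 = 7192.27.
Real growth = 7192.27 / 5367.73 − 1 = 0.3399.

33.99%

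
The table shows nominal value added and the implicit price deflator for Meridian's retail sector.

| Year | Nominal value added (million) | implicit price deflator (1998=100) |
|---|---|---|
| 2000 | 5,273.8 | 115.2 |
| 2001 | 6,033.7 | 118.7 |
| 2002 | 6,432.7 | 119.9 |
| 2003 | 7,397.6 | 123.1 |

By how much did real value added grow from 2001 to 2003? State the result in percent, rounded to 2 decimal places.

Real value added 2001 = 6033.7/1.187 = 5083.15.
Real value added 2003 = 7397.6/1.231 = 6009.42.
Change = 6009.42/5083.15 − 1 = 0.1822.

18.22%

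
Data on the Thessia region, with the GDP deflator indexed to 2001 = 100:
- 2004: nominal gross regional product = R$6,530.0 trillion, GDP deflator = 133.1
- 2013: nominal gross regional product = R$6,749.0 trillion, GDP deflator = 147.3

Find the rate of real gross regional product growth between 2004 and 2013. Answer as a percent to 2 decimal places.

Deflate each year: 2004 → 6530.0/1.331 = 4906.09; 2013 → 6749.0/1.473 = 4581.81.
So real gross regional product changed by 4581.81/4906.09 − 1 = -0.0661, i.e. -6.61%.

-6.61%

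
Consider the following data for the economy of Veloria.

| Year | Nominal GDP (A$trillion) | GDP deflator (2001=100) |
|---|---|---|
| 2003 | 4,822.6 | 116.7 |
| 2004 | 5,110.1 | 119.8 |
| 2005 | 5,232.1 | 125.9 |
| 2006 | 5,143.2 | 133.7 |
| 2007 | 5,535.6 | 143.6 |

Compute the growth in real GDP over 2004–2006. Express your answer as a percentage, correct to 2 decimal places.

-9.82%

Real GDP 2004 = 5110.1/1.198 = 4265.53.
Real GDP 2006 = 5143.2/1.337 = 3846.82.
Change = 3846.82/4265.53 − 1 = -0.0982.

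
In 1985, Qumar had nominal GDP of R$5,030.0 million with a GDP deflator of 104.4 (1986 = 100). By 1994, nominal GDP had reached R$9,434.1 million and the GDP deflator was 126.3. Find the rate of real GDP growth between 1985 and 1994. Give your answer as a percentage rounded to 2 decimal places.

55.03%

Real GDP 1985 = 5030.0 / 1.044 = 4818.01.
Real GDP 1994 = 9434.1 / 1.263 = 7469.60.
Real growth = 7469.60 / 4818.01 − 1 = 0.5503.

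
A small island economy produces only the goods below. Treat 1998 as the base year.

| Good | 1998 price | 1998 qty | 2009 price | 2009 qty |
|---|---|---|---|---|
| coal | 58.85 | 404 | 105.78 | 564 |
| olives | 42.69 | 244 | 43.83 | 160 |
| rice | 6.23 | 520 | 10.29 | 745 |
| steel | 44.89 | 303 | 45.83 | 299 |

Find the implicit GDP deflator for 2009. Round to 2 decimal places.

Nominal GDP 2009 = 105.78·564 + 43.83·160 + 10.29·745 + 45.83·299 = 88041.94.
Real GDP 2009 (at 1998 prices) = 58.85·564 + 42.69·160 + 6.23·745 + 44.89·299 = 58085.26.
Deflator = Nominal/Real × 100 = 88041.94/58085.26 × 100 = 151.574.

151.57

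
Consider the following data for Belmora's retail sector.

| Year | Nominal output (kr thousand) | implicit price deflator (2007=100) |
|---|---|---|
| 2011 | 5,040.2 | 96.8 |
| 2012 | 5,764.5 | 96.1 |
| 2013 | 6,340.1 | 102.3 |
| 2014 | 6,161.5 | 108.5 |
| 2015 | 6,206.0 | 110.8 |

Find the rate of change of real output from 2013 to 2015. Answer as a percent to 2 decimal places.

-9.62%

Real output 2013 = 6340.1/1.023 = 6197.56.
Real output 2015 = 6206.0/1.108 = 5601.08.
Change = 5601.08/6197.56 − 1 = -0.0962.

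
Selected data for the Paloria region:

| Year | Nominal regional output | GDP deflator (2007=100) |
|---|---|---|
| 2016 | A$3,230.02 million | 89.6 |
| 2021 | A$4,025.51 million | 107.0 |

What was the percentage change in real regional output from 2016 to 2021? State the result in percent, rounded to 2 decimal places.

4.36%

Real regional output 2016 = 3230.02 / 0.896 = 3604.93.
Real regional output 2021 = 4025.51 / 1.070 = 3762.16.
Real growth = 3762.16 / 3604.93 − 1 = 0.0436.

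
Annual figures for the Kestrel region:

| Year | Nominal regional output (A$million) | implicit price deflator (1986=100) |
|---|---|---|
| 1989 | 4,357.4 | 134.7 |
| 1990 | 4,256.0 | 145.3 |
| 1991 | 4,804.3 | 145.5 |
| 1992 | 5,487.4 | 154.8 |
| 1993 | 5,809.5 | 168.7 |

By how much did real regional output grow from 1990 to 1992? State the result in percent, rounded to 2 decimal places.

21.02%

Real regional output 1990 = 4256.0/1.453 = 2929.11.
Real regional output 1992 = 5487.4/1.548 = 3544.83.
Change = 3544.83/2929.11 − 1 = 0.2102.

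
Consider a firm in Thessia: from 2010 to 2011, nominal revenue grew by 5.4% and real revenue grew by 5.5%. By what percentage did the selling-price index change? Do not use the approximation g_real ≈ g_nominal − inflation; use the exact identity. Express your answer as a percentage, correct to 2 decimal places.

-0.09%

(1 + g_nom) = (1 + g_real)(1 + π), so π = 1.0540 / 1.0550 − 1 = -0.00095.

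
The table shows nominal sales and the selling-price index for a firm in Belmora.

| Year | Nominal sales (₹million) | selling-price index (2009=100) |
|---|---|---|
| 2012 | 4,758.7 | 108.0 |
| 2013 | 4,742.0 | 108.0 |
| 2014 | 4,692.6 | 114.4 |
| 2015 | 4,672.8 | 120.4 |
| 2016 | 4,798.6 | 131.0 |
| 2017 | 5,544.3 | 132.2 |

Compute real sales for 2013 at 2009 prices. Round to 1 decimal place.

Real sales 2013 = 4742.0 / 1.080 = 4390.74.

₹4,390.7 million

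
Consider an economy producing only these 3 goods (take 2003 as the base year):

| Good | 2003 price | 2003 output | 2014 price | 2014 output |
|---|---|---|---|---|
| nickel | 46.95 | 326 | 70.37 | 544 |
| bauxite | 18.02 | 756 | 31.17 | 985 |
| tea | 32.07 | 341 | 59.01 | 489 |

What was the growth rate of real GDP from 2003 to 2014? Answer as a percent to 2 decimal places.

Real GDP 2003 = Nominal GDP 2003 = 46.95·326 + 18.02·756 + 32.07·341 = 39864.69.
Real GDP 2014 (at 2003 prices) = 46.95·544 + 18.02·985 + 32.07·489 = 58972.73.
Real growth = 58972.73/39864.69 − 1 = 0.4793.

47.93%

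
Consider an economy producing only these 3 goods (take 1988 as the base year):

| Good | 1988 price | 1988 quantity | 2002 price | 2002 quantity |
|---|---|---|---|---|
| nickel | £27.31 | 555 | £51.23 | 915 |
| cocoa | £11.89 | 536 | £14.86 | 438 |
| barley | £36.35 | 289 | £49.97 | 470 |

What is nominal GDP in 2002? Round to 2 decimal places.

£76870.03

Nominal GDP 2002 = Σ (p_2002 × q_2002) = 51.23·915 + 14.86·438 + 49.97·470 = 76870.03.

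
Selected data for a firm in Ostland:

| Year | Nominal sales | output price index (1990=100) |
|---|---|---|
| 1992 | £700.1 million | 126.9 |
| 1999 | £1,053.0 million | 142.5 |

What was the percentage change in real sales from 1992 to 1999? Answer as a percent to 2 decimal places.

33.94%

Real sales 1992 = 700.1 / 1.269 = 551.69.
Real sales 1999 = 1053.0 / 1.425 = 738.95.
Real growth = 738.95 / 551.69 − 1 = 0.3394.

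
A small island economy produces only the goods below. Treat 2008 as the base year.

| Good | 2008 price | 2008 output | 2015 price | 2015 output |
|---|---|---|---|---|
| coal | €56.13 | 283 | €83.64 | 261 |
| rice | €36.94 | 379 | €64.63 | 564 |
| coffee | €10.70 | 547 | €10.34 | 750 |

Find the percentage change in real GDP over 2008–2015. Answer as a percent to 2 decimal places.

21.74%

Real GDP 2008 = Nominal GDP 2008 = 56.13·283 + 36.94·379 + 10.70·547 = 35737.95.
Real GDP 2015 (at 2008 prices) = 56.13·261 + 36.94·564 + 10.70·750 = 43509.09.
Real growth = 43509.09/35737.95 − 1 = 0.2174.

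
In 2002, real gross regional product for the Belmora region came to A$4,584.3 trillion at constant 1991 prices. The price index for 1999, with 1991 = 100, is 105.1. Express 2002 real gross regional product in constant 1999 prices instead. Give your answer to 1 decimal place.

Real gross regional product in 1999 prices = Real gross regional product in 1991 prices × (P_1999/P_1991) = 4584.3 × 1.051 = 4818.10.

A$4,818.1 trillion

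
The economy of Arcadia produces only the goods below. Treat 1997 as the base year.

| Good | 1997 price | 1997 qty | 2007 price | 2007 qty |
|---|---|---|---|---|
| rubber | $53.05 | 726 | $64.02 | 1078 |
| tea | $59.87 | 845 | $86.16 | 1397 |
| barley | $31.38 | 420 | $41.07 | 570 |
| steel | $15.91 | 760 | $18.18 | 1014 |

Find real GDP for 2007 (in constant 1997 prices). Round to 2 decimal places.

Real GDP 2007 = Σ (p_1997 × q_2007) = 53.05·1078 + 59.87·1397 + 31.38·570 + 15.91·1014 = 174845.63.

$174845.63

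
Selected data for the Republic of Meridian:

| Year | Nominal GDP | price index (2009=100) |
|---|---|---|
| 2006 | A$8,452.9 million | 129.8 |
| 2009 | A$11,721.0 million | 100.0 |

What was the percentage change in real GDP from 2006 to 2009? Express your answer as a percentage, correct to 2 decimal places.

Deflate each year: 2006 → 8452.9/1.298 = 6512.25; 2009 → 11721.0/1.000 = 11721.00.
So real GDP changed by 11721.00/6512.25 − 1 = 0.7998, i.e. 79.98%.

79.98%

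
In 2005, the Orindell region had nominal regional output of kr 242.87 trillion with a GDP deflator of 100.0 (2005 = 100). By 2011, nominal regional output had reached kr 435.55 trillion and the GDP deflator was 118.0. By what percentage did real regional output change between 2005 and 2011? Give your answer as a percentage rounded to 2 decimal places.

Real regional output 2005 = 242.87 / 1.000 = 242.87.
Real regional output 2011 = 435.55 / 1.180 = 369.11.
Real growth = 369.11 / 242.87 − 1 = 0.5198.

51.98%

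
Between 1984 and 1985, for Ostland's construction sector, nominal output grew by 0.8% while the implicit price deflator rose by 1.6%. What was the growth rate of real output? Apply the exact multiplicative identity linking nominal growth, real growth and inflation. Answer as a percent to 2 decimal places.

(1 + g_nom) = (1 + g_real)(1 + π), so g_real = 1.0080 / 1.0160 − 1 = -0.00787.

-0.79%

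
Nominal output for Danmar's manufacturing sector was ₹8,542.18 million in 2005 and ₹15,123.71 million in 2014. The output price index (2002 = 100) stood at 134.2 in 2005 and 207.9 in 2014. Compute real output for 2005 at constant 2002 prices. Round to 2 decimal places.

₹6,365.26 million

Real output = Nominal / (output price index/100) = 8542.18 / 1.342 = 6365.26.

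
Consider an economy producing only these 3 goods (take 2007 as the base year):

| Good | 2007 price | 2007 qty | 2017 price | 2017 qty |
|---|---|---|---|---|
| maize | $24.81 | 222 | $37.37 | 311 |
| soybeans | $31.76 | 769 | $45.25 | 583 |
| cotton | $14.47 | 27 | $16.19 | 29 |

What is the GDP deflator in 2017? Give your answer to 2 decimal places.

144.35

Nominal GDP 2017 = 37.37·311 + 45.25·583 + 16.19·29 = 38472.33.
Real GDP 2017 (at 2007 prices) = 24.81·311 + 31.76·583 + 14.47·29 = 26651.62.
Deflator = Nominal/Real × 100 = 38472.33/26651.62 × 100 = 144.353.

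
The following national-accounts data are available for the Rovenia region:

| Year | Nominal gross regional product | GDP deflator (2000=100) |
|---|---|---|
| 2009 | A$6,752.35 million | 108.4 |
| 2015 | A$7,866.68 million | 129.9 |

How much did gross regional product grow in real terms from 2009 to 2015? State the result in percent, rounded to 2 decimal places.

-2.78%

Real gross regional product 2009 = 6752.35 / 1.084 = 6229.11.
Real gross regional product 2015 = 7866.68 / 1.299 = 6055.95.
Real growth = 6055.95 / 6229.11 − 1 = -0.0278.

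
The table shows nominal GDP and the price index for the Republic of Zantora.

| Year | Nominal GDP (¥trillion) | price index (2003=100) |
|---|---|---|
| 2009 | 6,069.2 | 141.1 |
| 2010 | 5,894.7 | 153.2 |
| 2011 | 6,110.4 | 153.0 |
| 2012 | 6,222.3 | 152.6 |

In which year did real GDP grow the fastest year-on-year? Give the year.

2010: real = 5894.7/1.532 = 3847.72; growth vs 2009 (4301.35) = -10.55%.
2011: real = 6110.4/1.530 = 3993.73; growth vs 2010 (3847.72) = 3.79%.
2012: real = 6222.3/1.526 = 4077.52; growth vs 2011 (3993.73) = 2.10%.

2011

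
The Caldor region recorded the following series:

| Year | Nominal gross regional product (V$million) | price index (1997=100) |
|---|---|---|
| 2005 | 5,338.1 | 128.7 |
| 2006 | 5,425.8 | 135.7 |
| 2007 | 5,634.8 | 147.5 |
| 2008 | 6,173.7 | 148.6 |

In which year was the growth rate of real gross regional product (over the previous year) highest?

2008

2006: real = 5425.8/1.357 = 3998.38; growth vs 2005 (4147.71) = -3.60%.
2007: real = 5634.8/1.475 = 3820.20; growth vs 2006 (3998.38) = -4.46%.
2008: real = 6173.7/1.486 = 4154.58; growth vs 2007 (3820.20) = 8.75%.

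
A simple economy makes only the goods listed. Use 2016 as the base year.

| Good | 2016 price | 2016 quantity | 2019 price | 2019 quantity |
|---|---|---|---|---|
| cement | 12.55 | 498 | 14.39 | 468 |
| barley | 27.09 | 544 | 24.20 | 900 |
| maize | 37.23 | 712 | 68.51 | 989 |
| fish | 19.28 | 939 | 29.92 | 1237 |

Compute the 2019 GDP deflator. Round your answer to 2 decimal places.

146.59

Nominal GDP 2019 = 14.39·468 + 24.20·900 + 68.51·989 + 29.92·1237 = 133281.95.
Real GDP 2019 (at 2016 prices) = 12.55·468 + 27.09·900 + 37.23·989 + 19.28·1237 = 90924.23.
Deflator = Nominal/Real × 100 = 133281.95/90924.23 × 100 = 146.586.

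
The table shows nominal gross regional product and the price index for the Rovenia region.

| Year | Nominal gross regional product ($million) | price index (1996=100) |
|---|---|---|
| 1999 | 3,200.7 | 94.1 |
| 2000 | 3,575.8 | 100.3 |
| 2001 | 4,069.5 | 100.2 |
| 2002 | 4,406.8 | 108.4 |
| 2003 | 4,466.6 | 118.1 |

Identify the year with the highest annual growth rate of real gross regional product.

2001

2000: real = 3575.8/1.003 = 3565.10; growth vs 1999 (3401.38) = 4.81%.
2001: real = 4069.5/1.002 = 4061.38; growth vs 2000 (3565.10) = 13.92%.
2002: real = 4406.8/1.084 = 4065.31; growth vs 2001 (4061.38) = 0.10%.
2003: real = 4466.6/1.181 = 3782.05; growth vs 2002 (4065.31) = -6.97%.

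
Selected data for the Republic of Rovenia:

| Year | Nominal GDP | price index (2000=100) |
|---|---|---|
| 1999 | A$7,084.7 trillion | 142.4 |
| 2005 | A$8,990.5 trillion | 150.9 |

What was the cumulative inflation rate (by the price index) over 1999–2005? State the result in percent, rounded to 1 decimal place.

6.0%

Price-level change = 150.9 / 142.4 − 1 = 0.0597.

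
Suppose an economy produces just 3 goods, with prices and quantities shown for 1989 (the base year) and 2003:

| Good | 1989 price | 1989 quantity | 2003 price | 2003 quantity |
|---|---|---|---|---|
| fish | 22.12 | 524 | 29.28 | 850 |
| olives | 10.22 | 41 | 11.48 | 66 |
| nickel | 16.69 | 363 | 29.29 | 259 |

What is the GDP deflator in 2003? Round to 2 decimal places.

139.63

Nominal GDP 2003 = 29.28·850 + 11.48·66 + 29.29·259 = 33231.79.
Real GDP 2003 (at 1989 prices) = 22.12·850 + 10.22·66 + 16.69·259 = 23799.23.
Deflator = Nominal/Real × 100 = 33231.79/23799.23 × 100 = 139.634.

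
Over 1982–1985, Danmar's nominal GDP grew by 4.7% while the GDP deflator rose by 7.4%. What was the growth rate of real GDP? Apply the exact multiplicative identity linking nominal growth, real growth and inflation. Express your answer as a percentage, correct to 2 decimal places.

-2.51%

(1 + g_nom) = (1 + g_real)(1 + π), so g_real = 1.0470 / 1.0740 − 1 = -0.02514.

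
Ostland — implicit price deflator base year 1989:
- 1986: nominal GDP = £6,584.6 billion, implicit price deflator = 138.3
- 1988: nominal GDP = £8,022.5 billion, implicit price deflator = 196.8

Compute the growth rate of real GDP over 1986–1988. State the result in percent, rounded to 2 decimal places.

Real GDP 1986 = 6584.6 / 1.383 = 4761.10.
Real GDP 1988 = 8022.5 / 1.968 = 4076.47.
Real growth = 4076.47 / 4761.10 − 1 = -0.1438.

-14.38%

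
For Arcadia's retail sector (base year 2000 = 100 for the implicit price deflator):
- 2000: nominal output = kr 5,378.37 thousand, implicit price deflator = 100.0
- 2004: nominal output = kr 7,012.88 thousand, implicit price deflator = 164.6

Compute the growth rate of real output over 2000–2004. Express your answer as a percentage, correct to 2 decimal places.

-20.78%

Deflate each year: 2000 → 5378.37/1.000 = 5378.37; 2004 → 7012.88/1.646 = 4260.56.
So real output changed by 4260.56/5378.37 − 1 = -0.2078, i.e. -20.78%.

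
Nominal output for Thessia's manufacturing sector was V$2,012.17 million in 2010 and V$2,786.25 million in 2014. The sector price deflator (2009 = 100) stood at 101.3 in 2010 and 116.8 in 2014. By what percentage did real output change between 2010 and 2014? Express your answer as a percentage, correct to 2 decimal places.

Deflate each year: 2010 → 2012.17/1.013 = 1986.35; 2014 → 2786.25/1.168 = 2385.49.
So real output changed by 2385.49/1986.35 − 1 = 0.2009, i.e. 20.09%.

20.09%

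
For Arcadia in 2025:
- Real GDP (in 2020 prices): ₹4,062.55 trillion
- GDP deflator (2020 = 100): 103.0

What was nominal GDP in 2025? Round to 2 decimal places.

₹4,184.43 trillion

Nominal GDP = Real × (GDP deflator/100) = 4062.55 × 1.030 = 4184.43.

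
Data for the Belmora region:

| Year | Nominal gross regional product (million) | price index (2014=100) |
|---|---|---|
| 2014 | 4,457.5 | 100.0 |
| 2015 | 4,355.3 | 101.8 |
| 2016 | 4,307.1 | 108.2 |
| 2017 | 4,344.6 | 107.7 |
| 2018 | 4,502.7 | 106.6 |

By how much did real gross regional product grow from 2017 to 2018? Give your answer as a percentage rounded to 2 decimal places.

4.71%

Real gross regional product 2017 = 4344.6/1.077 = 4033.98.
Real gross regional product 2018 = 4502.7/1.066 = 4223.92.
Change = 4223.92/4033.98 − 1 = 0.0471.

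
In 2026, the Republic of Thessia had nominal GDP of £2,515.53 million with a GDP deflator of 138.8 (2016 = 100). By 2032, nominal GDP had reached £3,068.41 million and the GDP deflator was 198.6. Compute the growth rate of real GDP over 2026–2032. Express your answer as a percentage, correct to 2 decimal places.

Real GDP 2026 = 2515.53 / 1.388 = 1812.34.
Real GDP 2032 = 3068.41 / 1.986 = 1545.02.
Real growth = 1545.02 / 1812.34 − 1 = -0.1475.

-14.75%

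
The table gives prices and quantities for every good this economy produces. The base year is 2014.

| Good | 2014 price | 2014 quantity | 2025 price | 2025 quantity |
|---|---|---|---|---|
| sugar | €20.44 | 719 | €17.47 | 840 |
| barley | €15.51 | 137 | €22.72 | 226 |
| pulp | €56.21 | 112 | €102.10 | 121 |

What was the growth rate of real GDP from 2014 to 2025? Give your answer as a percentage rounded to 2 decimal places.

Real GDP 2014 = Nominal GDP 2014 = 20.44·719 + 15.51·137 + 56.21·112 = 23116.75.
Real GDP 2025 (at 2014 prices) = 20.44·840 + 15.51·226 + 56.21·121 = 27476.27.
Real growth = 27476.27/23116.75 − 1 = 0.1886.

18.86%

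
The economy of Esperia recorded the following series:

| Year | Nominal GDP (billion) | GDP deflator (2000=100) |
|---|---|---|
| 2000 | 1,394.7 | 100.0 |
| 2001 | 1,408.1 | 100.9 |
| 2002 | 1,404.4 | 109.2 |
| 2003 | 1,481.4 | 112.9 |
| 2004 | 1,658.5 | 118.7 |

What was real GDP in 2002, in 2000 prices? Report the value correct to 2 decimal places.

1,286.08 billion

Real GDP 2002 = 1404.4 / 1.092 = 1286.08.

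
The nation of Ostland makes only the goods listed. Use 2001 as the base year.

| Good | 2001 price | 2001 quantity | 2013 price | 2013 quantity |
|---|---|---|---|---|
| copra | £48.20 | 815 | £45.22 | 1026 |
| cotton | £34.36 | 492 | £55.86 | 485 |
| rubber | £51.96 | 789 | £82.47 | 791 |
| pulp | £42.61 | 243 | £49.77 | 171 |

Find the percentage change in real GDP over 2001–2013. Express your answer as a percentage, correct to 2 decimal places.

6.48%

Real GDP 2001 = Nominal GDP 2001 = 48.20·815 + 34.36·492 + 51.96·789 + 42.61·243 = 107538.79.
Real GDP 2013 (at 2001 prices) = 48.20·1026 + 34.36·485 + 51.96·791 + 42.61·171 = 114504.47.
Real growth = 114504.47/107538.79 − 1 = 0.0648.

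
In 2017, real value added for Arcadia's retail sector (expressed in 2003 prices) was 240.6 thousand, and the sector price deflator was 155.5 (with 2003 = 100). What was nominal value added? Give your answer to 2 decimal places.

374.13 thousand

Nominal value added = Real × (sector price deflator/100) = 240.6 × 1.555 = 374.13.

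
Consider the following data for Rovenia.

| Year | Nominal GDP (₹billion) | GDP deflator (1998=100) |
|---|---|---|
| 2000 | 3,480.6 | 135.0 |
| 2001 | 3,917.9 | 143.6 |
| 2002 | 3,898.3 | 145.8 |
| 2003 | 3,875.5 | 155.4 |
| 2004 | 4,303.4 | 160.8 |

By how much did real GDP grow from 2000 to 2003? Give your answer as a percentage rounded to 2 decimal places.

-3.27%

Real GDP 2000 = 3480.6/1.350 = 2578.22.
Real GDP 2003 = 3875.5/1.554 = 2493.89.
Change = 2493.89/2578.22 − 1 = -0.0327.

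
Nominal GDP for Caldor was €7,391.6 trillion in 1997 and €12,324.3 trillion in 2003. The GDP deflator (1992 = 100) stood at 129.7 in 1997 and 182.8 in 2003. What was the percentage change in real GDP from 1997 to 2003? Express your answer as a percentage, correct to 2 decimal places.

Real GDP 1997 = 7391.6 / 1.297 = 5699.00.
Real GDP 2003 = 12324.3 / 1.828 = 6741.96.
Real growth = 6741.96 / 5699.00 − 1 = 0.1830.

18.30%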